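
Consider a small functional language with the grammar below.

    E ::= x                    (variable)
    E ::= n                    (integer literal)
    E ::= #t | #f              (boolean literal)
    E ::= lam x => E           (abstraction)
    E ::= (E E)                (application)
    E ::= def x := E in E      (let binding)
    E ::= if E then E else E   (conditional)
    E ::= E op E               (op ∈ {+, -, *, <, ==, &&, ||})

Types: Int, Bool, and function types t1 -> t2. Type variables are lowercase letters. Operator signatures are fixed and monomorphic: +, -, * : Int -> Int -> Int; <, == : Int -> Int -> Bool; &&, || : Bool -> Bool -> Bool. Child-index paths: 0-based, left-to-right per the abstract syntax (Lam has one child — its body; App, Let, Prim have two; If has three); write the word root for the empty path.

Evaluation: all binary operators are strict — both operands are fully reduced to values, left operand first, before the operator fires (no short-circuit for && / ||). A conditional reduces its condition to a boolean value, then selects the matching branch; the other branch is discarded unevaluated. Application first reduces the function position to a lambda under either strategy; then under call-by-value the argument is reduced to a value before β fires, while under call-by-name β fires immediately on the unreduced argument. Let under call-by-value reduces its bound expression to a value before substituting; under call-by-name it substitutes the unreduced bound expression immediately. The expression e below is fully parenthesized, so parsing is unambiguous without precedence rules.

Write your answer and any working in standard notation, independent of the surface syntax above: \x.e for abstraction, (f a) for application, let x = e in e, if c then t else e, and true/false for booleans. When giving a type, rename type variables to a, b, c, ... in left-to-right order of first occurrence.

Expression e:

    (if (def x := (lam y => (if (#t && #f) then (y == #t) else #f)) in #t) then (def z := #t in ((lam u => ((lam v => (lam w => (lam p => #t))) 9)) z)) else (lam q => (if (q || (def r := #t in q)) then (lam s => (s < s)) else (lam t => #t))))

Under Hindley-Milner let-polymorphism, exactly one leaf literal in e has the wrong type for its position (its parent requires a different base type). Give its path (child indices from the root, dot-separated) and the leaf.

Working:
  unify Bool ~ Bool
  unify Bool ~ Bool
  unify Bool ~ Bool
y : a
  unify a ~ Int
  unify Bool ~ Int
  FAIL: mismatch Bool ~ Int

Answer: 0.0.0.1.1 : true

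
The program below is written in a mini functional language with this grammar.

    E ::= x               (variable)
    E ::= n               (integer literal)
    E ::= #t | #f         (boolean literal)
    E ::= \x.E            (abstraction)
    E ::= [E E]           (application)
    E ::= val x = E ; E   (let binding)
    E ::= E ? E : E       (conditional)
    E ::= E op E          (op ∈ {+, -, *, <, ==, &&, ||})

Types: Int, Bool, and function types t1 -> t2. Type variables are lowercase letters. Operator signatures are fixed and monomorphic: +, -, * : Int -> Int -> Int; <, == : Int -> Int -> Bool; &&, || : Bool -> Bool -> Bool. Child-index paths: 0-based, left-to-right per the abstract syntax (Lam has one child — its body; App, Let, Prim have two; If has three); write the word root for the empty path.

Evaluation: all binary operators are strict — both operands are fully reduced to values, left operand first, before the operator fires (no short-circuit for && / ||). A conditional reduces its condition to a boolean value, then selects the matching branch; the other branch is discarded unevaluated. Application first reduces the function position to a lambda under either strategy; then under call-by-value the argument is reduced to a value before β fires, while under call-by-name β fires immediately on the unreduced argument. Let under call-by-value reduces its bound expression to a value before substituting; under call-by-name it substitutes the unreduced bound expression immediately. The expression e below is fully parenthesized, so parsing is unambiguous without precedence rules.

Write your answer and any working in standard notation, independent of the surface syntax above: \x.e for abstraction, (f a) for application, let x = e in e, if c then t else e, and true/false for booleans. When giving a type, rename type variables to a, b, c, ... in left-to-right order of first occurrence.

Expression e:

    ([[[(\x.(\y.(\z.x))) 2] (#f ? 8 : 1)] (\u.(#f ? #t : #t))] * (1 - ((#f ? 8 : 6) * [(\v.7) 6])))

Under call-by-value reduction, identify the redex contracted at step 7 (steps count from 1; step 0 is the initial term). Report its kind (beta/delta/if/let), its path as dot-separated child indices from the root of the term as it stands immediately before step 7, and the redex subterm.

Derivation:
step 0: (((((\x.(\y.(\z.x))) 2) (if false then 8 else 1)) (\u.(if false then true else true))) * (1 - ((if false then 8 else 6) * ((\v.7) 6))))
step 1: [beta@0.0.0] ((((\y.(\z.2)) (if false then 8 else 1)) (\u.(if false then true else true))) * (1 - ((if false then 8 else 6) * ((\v.7) 6))))
step 2: [if@0.0.1] ((((\y.(\z.2)) 1) (\u.(if false then true else true))) * (1 - ((if false then 8 else 6) * ((\v.7) 6))))
step 3: [beta@0.0] (((\z.2) (\u.(if false then true else true))) * (1 - ((if false then 8 else 6) * ((\v.7) 6))))
step 4: [beta@0] (2 * (1 - ((if false then 8 else 6) * ((\v.7) 6))))
step 5: [if@1.1.0] (2 * (1 - (6 * ((\v.7) 6))))
step 6: [beta@1.1.1] (2 * (1 - (6 * 7)))
step 7: [delta@1.1] (2 * (1 - 42))

Answer: delta at 1.1 : (6 * 7)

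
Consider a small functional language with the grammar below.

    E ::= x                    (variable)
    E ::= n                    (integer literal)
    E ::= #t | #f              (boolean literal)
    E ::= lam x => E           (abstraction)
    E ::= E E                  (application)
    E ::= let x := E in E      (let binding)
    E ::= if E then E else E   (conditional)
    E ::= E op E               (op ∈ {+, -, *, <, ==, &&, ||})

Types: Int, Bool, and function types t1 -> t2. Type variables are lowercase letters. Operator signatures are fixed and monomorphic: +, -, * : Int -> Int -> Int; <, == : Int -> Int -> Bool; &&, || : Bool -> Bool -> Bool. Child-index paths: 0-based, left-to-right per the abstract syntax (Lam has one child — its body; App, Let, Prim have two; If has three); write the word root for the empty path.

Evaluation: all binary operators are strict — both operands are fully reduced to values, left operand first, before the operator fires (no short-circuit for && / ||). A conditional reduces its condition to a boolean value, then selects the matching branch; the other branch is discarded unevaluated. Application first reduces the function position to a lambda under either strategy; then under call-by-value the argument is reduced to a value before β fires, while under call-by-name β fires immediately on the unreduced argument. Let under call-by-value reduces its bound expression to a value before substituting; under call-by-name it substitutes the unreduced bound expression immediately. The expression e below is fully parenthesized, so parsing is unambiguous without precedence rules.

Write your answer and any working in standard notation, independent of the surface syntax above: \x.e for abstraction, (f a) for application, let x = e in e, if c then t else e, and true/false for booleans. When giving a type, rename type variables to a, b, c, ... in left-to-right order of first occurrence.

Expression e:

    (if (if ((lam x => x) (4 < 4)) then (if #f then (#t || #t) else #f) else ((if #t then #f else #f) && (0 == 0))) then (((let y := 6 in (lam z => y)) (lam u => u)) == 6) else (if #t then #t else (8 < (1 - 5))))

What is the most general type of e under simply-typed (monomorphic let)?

Answer: Bool

Working:
x : a
\x._ : a -> a
  unify Int ~ Int
  unify Int ~ Int
  unify a -> a ~ Bool -> b
  unify a ~ Bool
  unify Bool ~ b
_ _ : Bool
  unify Bool ~ Bool
  unify Bool ~ Bool
  unify Bool ~ Bool
  unify Bool ~ Bool
  unify Bool ~ Bool
  unify Bool ~ Bool
  unify Bool ~ Bool
  unify Bool ~ Bool
  unify Int ~ Int
  unify Int ~ Int
  unify Bool ~ Bool
  unify Bool ~ Bool
  unify Bool ~ Bool
let y : Int
y : Int
\z._ : c -> Int
u : d
\u._ : d -> d
  unify c -> Int ~ (d -> d) -> e
  unify c ~ d -> d
  unify Int ~ e
_ _ : Int
  unify Int ~ Int
  unify Int ~ Int
  unify Bool ~ Bool
  unify Int ~ Int
  unify Int ~ Int
  unify Int ~ Int
  unify Int ~ Int
  unify Bool ~ Bool
  unify Bool ~ Bool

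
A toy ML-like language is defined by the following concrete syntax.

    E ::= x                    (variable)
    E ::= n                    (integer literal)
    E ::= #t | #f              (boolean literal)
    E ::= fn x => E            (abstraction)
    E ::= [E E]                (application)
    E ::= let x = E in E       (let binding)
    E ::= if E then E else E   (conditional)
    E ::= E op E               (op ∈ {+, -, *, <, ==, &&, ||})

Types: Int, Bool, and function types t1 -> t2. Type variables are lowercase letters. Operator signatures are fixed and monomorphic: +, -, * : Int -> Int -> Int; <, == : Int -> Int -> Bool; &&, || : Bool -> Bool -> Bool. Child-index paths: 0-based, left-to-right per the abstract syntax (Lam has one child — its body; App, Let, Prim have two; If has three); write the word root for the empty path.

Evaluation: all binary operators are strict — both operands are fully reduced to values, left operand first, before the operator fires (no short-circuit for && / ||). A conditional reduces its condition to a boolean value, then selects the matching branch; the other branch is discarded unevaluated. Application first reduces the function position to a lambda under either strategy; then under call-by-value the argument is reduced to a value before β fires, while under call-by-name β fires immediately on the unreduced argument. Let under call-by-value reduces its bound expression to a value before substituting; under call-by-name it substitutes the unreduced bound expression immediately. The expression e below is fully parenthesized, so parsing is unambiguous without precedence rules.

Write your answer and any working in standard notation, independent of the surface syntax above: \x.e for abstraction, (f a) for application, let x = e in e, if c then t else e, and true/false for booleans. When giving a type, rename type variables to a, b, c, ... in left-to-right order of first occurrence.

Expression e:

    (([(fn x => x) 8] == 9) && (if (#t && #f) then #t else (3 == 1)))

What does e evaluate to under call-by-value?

Answer: false

Working:
step 0: ((((\x.x) 8) == 9) && (if (true && false) then true else (3 == 1)))
step 1: [beta@0.0] ((8 == 9) && (if (true && false) then true else (3 == 1)))
step 2: [delta@0] (false && (if (true && false) then true else (3 == 1)))
step 3: [delta@1.0] (false && (if false then true else (3 == 1)))
step 4: [if@1] (false && (3 == 1))
step 5: [delta@1] (false && false)
step 6: [delta@root] false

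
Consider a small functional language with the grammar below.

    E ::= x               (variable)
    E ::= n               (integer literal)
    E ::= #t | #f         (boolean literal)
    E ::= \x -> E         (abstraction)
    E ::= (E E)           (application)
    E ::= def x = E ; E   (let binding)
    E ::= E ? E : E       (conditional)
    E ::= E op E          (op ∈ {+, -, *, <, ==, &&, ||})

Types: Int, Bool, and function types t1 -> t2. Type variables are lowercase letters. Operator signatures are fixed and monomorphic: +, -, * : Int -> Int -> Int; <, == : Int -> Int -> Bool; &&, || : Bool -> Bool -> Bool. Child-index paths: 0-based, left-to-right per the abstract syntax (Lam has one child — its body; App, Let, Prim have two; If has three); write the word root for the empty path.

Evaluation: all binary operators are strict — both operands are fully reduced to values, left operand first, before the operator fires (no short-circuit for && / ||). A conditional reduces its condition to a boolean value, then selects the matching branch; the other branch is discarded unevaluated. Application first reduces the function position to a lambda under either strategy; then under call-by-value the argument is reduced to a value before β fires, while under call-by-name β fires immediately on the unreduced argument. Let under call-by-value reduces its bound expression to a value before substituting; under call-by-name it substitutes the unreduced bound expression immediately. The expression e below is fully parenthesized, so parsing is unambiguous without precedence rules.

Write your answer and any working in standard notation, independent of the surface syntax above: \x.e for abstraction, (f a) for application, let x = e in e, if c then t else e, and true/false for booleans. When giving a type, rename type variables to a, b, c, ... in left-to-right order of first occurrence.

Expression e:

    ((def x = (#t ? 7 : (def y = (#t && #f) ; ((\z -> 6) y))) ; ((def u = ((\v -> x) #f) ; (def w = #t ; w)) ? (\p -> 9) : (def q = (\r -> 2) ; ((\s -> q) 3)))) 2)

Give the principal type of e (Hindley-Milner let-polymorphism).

Trace:
  unify Bool ~ Bool
  unify Bool ~ Bool
  unify Bool ~ Bool
let y : Bool
\z._ : a -> Int
y : Bool
  unify a -> Int ~ Bool -> b
  unify a ~ Bool
  unify Int ~ b
_ _ : Int
  unify Int ~ Int
let x : Int
x : Int
\v._ : c -> Int
  unify c -> Int ~ Bool -> d
  unify c ~ Bool
  unify Int ~ d
_ _ : Int
let u : Int
let w : Bool
w : Bool
  unify Bool ~ Bool
\p._ : e -> Int
\r._ : f -> Int
let q : forall. f -> Int
q : h -> Int
\s._ : g -> h -> Int
  unify g -> h -> Int ~ Int -> i
  unify g ~ Int
  unify h -> Int ~ i
_ _ : h -> Int
  unify e -> Int ~ h -> Int
  unify e ~ h
  unify Int ~ Int
  unify h -> Int ~ Int -> j
  unify h ~ Int
  unify Int ~ j
_ _ : Int

Answer: Int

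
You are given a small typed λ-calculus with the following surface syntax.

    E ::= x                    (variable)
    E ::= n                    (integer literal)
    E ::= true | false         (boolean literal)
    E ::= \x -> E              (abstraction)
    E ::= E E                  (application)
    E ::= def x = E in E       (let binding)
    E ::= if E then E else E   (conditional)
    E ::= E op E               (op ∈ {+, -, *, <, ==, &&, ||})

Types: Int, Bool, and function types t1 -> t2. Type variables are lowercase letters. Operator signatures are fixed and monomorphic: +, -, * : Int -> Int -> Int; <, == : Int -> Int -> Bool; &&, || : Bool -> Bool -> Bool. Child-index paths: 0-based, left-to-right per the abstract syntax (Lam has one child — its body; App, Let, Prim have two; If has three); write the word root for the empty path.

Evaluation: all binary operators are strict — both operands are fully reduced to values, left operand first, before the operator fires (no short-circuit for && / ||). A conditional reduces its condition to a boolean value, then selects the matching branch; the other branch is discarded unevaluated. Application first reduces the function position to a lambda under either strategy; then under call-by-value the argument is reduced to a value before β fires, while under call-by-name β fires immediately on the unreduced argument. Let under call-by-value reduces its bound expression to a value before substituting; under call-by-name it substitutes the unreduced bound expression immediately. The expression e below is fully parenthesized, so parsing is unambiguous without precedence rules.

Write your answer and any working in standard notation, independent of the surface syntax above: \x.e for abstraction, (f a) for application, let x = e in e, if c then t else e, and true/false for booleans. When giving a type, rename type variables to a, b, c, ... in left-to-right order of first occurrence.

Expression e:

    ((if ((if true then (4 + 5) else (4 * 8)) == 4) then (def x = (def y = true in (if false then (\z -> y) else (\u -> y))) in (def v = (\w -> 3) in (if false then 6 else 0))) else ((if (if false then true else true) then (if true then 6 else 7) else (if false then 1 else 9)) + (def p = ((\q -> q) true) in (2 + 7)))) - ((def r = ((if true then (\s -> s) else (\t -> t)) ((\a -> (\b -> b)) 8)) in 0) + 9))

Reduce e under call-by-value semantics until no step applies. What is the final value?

Answer: 6

Working:
step 0: ((if ((if true then (4 + 5) else (4 * 8)) == 4) then (let x = (let y = true in (if false then (\z.y) else (\u.y))) in (let v = (\w.3) in (if false then 6 else 0))) else ((if (if false then true else true) then (if true then 6 else 7) else (if false then 1 else 9)) + (let p = ((\q.q) true) in (2 + 7)))) - ((let r = ((if true then (\s.s) else (\t.t)) ((\a.(\b.b)) 8)) in 0) + 9))
step 1: [if@0.0.0] ((if ((4 + 5) == 4) then (let x = (let y = true in (if false then (\z.y) else (\u.y))) in (let v = (\w.3) in (if false then 6 else 0))) else ((if (if false then true else true) then (if true then 6 else 7) else (if false then 1 else 9)) + (let p = ((\q.q) true) in (2 + 7)))) - ((let r = ((if true then (\s.s) else (\t.t)) ((\a.(\b.b)) 8)) in 0) + 9))
step 2: [delta@0.0.0] ((if (9 == 4) then (let x = (let y = true in (if false then (\z.y) else (\u.y))) in (let v = (\w.3) in (if false then 6 else 0))) else ((if (if false then true else true) then (if true then 6 else 7) else (if false then 1 else 9)) + (let p = ((\q.q) true) in (2 + 7)))) - ((let r = ((if true then (\s.s) else (\t.t)) ((\a.(\b.b)) 8)) in 0) + 9))
step 3: [delta@0.0] ((if false then (let x = (let y = true in (if false then (\z.y) else (\u.y))) in (let v = (\w.3) in (if false then 6 else 0))) else ((if (if false then true else true) then (if true then 6 else 7) else (if false then 1 else 9)) + (let p = ((\q.q) true) in (2 + 7)))) - ((let r = ((if true then (\s.s) else (\t.t)) ((\a.(\b.b)) 8)) in 0) + 9))
step 4: [if@0] (((if (if false then true else true) then (if true then 6 else 7) else (if false then 1 else 9)) + (let p = ((\q.q) true) in (2 + 7))) - ((let r = ((if true then (\s.s) else (\t.t)) ((\a.(\b.b)) 8)) in 0) + 9))
step 5: [if@0.0.0] (((if true then (if true then 6 else 7) else (if false then 1 else 9)) + (let p = ((\q.q) true) in (2 + 7))) - ((let r = ((if true then (\s.s) else (\t.t)) ((\a.(\b.b)) 8)) in 0) + 9))
step 6: [if@0.0] (((if true then 6 else 7) + (let p = ((\q.q) true) in (2 + 7))) - ((let r = ((if true then (\s.s) else (\t.t)) ((\a.(\b.b)) 8)) in 0) + 9))
step 7: [if@0.0] ((6 + (let p = ((\q.q) true) in (2 + 7))) - ((let r = ((if true then (\s.s) else (\t.t)) ((\a.(\b.b)) 8)) in 0) + 9))
step 8: [beta@0.1.0] ((6 + (let p = true in (2 + 7))) - ((let r = ((if true then (\s.s) else (\t.t)) ((\a.(\b.b)) 8)) in 0) + 9))
step 9: [let@0.1] ((6 + (2 + 7)) - ((let r = ((if true then (\s.s) else (\t.t)) ((\a.(\b.b)) 8)) in 0) + 9))
step 10: [delta@0.1] ((6 + 9) - ((let r = ((if true then (\s.s) else (\t.t)) ((\a.(\b.b)) 8)) in 0) + 9))
step 11: [delta@0] (15 - ((let r = ((if true then (\s.s) else (\t.t)) ((\a.(\b.b)) 8)) in 0) + 9))
step 12: [if@1.0.0.0] (15 - ((let r = ((\s.s) ((\a.(\b.b)) 8)) in 0) + 9))
step 13: [beta@1.0.0.1] (15 - ((let r = ((\s.s) (\b.b)) in 0) + 9))
step 14: [beta@1.0.0] (15 - ((let r = (\b.b) in 0) + 9))
step 15: [let@1.0] (15 - (0 + 9))
step 16: [delta@1] (15 - 9)
step 17: [delta@root] 6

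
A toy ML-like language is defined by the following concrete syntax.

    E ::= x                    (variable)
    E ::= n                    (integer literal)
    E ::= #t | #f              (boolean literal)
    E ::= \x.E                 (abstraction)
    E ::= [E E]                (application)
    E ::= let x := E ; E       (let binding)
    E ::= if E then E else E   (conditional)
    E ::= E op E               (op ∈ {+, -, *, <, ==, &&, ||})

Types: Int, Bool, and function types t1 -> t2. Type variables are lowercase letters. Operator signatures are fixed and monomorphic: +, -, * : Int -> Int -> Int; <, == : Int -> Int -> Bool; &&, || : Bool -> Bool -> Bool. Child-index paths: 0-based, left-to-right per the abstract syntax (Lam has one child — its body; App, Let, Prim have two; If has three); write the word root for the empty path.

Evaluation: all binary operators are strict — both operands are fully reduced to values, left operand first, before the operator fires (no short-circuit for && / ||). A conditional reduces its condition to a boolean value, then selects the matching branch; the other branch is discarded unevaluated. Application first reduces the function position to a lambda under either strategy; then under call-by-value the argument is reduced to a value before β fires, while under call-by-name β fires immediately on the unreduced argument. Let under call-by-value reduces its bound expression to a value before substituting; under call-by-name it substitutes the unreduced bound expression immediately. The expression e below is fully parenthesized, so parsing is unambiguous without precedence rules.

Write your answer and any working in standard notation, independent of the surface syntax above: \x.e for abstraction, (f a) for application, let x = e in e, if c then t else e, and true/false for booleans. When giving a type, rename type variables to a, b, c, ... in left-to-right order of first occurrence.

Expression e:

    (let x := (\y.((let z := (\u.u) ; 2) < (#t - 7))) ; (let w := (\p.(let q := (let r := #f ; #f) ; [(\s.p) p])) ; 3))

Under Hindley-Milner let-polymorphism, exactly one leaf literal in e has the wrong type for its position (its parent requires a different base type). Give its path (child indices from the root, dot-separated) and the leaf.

Answer: 0.0.1.0 : true

Trace:
u : b
\u._ : b -> b
let z : forall. b -> b
  unify Int ~ Int
  unify Bool ~ Int
  FAIL: mismatch Bool ~ Int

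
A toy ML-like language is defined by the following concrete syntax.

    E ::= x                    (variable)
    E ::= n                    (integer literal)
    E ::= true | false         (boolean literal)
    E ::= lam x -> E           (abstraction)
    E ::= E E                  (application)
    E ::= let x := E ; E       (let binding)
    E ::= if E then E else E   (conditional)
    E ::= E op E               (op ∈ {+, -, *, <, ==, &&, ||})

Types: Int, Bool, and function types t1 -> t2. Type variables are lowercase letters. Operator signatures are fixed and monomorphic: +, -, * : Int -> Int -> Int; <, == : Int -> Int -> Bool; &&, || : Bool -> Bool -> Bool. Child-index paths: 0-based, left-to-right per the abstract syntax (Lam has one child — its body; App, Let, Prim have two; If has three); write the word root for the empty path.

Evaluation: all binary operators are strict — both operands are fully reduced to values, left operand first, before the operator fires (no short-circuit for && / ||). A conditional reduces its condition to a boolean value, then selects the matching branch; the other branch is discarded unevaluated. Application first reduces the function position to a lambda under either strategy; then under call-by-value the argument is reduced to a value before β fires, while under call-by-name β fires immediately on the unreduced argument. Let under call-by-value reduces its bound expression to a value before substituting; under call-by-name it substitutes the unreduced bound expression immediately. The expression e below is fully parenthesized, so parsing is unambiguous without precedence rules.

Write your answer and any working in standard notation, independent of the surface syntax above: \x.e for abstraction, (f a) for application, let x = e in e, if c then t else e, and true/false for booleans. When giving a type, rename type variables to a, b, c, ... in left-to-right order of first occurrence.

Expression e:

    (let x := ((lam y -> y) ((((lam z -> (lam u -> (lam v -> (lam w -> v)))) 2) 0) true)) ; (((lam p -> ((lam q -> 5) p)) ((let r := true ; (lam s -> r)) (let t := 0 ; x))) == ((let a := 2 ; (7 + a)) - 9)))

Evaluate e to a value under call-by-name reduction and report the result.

Answer: false

Working:
step 0: (let x = ((\y.y) ((((\z.(\u.(\v.(\w.v)))) 2) 0) true)) in (((\p.((\q.5) p)) ((let r = true in (\s.r)) (let t = 0 in x))) == ((let a = 2 in (7 + a)) - 9)))
step 1: [let@root] (((\p.((\q.5) p)) ((let r = true in (\s.r)) (let t = 0 in ((\y.y) ((((\z.(\u.(\v.(\w.v)))) 2) 0) true))))) == ((let a = 2 in (7 + a)) - 9))
step 2: [beta@0] (((\q.5) ((let r = true in (\s.r)) (let t = 0 in ((\y.y) ((((\z.(\u.(\v.(\w.v)))) 2) 0) true))))) == ((let a = 2 in (7 + a)) - 9))
step 3: [beta@0] (5 == ((let a = 2 in (7 + a)) - 9))
step 4: [let@1.0] (5 == ((7 + 2) - 9))
step 5: [delta@1.0] (5 == (9 - 9))
step 6: [delta@1] (5 == 0)
step 7: [delta@root] false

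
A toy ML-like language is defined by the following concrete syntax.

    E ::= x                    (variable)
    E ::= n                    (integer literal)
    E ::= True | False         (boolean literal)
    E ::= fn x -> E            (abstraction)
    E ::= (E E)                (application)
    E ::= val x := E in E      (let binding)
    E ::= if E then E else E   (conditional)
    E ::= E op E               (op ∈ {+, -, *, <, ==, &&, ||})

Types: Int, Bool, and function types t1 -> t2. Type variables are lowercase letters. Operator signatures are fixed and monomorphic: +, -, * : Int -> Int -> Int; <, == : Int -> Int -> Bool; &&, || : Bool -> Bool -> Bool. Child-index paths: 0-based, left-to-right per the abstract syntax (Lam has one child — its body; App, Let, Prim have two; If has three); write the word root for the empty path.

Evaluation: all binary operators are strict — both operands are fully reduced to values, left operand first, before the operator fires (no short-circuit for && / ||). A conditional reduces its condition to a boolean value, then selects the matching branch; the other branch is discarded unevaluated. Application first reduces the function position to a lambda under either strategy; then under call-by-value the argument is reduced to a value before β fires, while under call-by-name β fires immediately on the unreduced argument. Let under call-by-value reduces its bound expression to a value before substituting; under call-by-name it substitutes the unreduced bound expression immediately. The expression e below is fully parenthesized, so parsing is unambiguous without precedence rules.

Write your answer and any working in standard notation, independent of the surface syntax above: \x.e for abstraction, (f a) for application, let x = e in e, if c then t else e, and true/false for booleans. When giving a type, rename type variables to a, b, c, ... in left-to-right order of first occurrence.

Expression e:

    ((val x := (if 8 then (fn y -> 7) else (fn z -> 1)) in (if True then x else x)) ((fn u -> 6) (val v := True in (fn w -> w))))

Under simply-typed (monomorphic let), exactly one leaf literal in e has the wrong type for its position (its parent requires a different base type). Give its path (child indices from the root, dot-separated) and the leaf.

Derivation:
  unify Int ~ Bool
  FAIL: mismatch Int ~ Bool

Answer: 0.0.0 : 8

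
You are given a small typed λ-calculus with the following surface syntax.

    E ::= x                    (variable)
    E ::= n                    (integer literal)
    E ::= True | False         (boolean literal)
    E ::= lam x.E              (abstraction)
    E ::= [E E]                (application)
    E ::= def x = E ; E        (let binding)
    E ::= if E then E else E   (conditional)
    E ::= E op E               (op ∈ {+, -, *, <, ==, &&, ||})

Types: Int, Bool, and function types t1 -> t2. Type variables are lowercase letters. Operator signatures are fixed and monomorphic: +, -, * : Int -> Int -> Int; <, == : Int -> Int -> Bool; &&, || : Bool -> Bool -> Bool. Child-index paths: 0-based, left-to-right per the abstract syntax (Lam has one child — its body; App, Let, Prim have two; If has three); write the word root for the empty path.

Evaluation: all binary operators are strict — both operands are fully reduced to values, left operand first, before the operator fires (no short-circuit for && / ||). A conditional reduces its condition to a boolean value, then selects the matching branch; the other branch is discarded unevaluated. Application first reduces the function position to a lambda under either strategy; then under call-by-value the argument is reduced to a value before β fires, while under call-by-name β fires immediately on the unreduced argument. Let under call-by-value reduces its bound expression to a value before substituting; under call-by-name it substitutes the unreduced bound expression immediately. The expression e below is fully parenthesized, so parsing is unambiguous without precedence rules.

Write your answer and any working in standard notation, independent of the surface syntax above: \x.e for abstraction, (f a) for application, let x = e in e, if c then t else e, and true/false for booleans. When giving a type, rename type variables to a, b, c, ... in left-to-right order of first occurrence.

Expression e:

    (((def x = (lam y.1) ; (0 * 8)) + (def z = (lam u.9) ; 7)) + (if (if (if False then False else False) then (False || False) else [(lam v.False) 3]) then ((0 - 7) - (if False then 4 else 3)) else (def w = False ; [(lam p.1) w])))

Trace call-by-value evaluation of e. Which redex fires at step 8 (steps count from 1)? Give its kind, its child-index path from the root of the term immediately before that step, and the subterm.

Working:
step 0: (((let x = (\y.1) in (0 * 8)) + (let z = (\u.9) in 7)) + (if (if (if false then false else false) then (false || false) else ((\v.false) 3)) then ((0 - 7) - (if false then 4 else 3)) else (let w = false in ((\p.1) w))))
step 1: [let@0.0] (((0 * 8) + (let z = (\u.9) in 7)) + (if (if (if false then false else false) then (false || false) else ((\v.false) 3)) then ((0 - 7) - (if false then 4 else 3)) else (let w = false in ((\p.1) w))))
step 2: [delta@0.0] ((0 + (let z = (\u.9) in 7)) + (if (if (if false then false else false) then (false || false) else ((\v.false) 3)) then ((0 - 7) - (if false then 4 else 3)) else (let w = false in ((\p.1) w))))
step 3: [let@0.1] ((0 + 7) + (if (if (if false then false else false) then (false || false) else ((\v.false) 3)) then ((0 - 7) - (if false then 4 else 3)) else (let w = false in ((\p.1) w))))
step 4: [delta@0] (7 + (if (if (if false then false else false) then (false || false) else ((\v.false) 3)) then ((0 - 7) - (if false then 4 else 3)) else (let w = false in ((\p.1) w))))
step 5: [if@1.0.0] (7 + (if (if false then (false || false) else ((\v.false) 3)) then ((0 - 7) - (if false then 4 else 3)) else (let w = false in ((\p.1) w))))
step 6: [if@1.0] (7 + (if ((\v.false) 3) then ((0 - 7) - (if false then 4 else 3)) else (let w = false in ((\p.1) w))))
step 7: [beta@1.0] (7 + (if false then ((0 - 7) - (if false then 4 else 3)) else (let w = false in ((\p.1) w))))
step 8: [if@1] (7 + (let w = false in ((\p.1) w)))

Answer: if at 1 : (if false then ((0 - 7) - (if false then 4 else 3)) else (let w = false in ((\p.1) w)))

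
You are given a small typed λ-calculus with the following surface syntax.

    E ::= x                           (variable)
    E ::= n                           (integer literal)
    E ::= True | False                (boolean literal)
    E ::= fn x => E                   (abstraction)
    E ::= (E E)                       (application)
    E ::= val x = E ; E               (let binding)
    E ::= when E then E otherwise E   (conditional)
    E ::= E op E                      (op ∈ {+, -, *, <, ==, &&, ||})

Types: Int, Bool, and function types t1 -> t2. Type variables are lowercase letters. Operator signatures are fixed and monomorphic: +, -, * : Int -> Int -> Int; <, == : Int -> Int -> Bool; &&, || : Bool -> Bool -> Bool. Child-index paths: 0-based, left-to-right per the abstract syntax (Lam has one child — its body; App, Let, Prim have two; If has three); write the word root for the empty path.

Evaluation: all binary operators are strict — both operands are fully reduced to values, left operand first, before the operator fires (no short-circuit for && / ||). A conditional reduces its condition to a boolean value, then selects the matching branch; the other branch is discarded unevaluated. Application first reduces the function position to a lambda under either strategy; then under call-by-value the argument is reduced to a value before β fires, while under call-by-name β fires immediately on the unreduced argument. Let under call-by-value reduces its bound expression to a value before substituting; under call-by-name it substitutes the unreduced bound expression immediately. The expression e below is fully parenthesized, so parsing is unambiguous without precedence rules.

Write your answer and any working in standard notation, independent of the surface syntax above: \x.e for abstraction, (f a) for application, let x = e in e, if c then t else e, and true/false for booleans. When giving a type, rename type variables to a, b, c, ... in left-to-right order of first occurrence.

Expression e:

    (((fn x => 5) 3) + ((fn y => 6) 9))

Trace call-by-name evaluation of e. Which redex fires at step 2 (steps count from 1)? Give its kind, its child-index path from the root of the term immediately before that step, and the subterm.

Answer: beta at 1 : ((\y.6) 9)

Trace:
step 0: (((\x.5) 3) + ((\y.6) 9))
step 1: [beta@0] (5 + ((\y.6) 9))
step 2: [beta@1] (5 + 6)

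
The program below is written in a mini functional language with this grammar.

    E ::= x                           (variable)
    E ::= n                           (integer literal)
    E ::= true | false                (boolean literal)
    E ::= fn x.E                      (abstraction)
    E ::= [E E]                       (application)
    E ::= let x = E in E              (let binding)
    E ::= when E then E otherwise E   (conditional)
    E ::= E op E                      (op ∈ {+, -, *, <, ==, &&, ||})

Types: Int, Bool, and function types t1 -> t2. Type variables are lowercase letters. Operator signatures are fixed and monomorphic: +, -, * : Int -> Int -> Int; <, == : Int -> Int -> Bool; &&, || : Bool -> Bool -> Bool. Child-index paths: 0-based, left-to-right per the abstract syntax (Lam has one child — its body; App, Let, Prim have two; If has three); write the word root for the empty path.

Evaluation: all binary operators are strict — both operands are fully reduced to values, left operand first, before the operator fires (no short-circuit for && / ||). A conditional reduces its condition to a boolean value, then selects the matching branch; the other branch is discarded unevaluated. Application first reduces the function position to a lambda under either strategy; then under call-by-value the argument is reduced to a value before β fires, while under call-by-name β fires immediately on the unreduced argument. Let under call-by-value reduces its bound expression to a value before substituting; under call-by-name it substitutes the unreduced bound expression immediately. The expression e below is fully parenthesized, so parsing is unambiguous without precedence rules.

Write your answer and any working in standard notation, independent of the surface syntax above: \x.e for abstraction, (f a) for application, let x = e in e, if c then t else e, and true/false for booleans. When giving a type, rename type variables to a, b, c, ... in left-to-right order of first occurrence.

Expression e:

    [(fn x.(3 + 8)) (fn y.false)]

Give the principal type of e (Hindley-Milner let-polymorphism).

Trace:
  unify Int ~ Int
  unify Int ~ Int
\x._ : a -> Int
\y._ : b -> Bool
  unify a -> Int ~ (b -> Bool) -> c
  unify a ~ b -> Bool
  unify Int ~ c
_ _ : Int

Answer: Int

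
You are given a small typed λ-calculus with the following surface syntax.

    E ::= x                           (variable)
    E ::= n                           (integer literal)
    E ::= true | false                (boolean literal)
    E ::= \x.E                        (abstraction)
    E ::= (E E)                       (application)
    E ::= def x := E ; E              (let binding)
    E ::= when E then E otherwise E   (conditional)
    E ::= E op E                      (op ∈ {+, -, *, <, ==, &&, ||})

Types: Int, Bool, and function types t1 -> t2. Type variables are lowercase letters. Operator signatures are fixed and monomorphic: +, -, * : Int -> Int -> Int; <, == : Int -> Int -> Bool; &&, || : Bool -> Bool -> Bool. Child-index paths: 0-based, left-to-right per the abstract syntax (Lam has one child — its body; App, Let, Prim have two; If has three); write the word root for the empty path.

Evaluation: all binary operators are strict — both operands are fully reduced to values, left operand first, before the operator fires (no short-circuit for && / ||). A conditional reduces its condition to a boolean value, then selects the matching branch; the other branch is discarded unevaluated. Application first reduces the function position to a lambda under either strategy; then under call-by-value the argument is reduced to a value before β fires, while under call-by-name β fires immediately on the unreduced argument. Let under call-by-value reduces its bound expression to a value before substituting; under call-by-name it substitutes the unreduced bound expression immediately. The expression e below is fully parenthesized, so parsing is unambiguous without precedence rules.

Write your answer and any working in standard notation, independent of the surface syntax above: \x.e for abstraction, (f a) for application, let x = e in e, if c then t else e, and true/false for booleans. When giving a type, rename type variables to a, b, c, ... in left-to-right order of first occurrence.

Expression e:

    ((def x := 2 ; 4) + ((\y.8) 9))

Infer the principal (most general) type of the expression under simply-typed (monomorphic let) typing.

Derivation:
let x : Int
  unify Int ~ Int
\y._ : a -> Int
  unify a -> Int ~ Int -> b
  unify a ~ Int
  unify Int ~ b
_ _ : Int
  unify Int ~ Int

Answer: Int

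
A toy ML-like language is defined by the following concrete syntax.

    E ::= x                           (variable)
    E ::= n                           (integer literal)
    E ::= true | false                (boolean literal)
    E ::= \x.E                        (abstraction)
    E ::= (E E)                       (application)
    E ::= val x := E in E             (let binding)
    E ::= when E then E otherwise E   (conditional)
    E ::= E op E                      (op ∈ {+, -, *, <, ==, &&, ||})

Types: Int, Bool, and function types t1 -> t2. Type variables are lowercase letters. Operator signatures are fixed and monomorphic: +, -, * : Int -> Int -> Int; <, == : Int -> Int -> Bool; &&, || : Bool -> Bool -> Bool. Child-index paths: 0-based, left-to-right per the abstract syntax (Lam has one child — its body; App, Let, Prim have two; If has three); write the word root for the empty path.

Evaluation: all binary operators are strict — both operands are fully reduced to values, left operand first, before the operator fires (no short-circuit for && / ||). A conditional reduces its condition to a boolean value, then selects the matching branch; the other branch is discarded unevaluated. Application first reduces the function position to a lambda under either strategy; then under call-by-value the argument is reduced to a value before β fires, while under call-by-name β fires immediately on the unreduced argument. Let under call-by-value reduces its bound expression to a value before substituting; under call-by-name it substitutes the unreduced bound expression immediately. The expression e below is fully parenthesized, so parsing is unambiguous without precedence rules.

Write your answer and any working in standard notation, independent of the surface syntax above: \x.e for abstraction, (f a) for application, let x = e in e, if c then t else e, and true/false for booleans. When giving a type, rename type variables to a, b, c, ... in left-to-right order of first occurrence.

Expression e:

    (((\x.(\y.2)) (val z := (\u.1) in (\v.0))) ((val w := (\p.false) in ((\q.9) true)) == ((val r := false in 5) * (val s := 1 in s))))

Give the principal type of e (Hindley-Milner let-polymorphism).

Answer: Int

Trace:
\y._ : b -> Int
\x._ : a -> b -> Int
\u._ : c -> Int
let z : forall. c -> Int
\v._ : d -> Int
  unify a -> b -> Int ~ (d -> Int) -> e
  unify a ~ d -> Int
  unify b -> Int ~ e
_ _ : b -> Int
\p._ : f -> Bool
let w : forall. f -> Bool
\q._ : g -> Int
  unify g -> Int ~ Bool -> h
  unify g ~ Bool
  unify Int ~ h
_ _ : Int
  unify Int ~ Int
let r : Bool
  unify Int ~ Int
let s : Int
s : Int
  unify Int ~ Int
  unify Int ~ Int
  unify b -> Int ~ Bool -> i
  unify b ~ Bool
  unify Int ~ i
_ _ : Int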